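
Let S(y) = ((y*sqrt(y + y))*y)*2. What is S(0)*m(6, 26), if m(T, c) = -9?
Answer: 0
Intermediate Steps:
S(y) = 2*sqrt(2)*y**(5/2) (S(y) = ((y*sqrt(2*y))*y)*2 = ((y*(sqrt(2)*sqrt(y)))*y)*2 = ((sqrt(2)*y**(3/2))*y)*2 = (sqrt(2)*y**(5/2))*2 = 2*sqrt(2)*y**(5/2))
S(0)*m(6, 26) = (2*sqrt(2)*0**(5/2))*(-9) = (2*sqrt(2)*0)*(-9) = 0*(-9) = 0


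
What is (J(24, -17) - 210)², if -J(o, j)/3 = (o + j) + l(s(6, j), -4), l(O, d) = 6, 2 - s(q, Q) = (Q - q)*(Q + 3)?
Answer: 62001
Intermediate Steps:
s(q, Q) = 2 - (3 + Q)*(Q - q) (s(q, Q) = 2 - (Q - q)*(Q + 3) = 2 - (Q - q)*(3 + Q) = 2 - (3 + Q)*(Q - q))
J(o, j) = -18 - 3*j - 3*o (J(o, j) = -3*((o + j) + 6) = -3*((j + o) + 6) = -3*(6 + j + o) = -18 - 3*j - 3*o)
(J(24, -17) - 210)² = ((-18 - 3*(-17) - 3*24) - 210)² = ((-18 + 51 - 72) - 210)² = (-39 - 210)² = (-249)² = 62001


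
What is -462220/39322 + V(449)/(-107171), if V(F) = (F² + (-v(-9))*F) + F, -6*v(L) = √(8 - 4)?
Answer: -86231212369/6321267093 ≈ -13.641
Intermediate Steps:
v(L) = -⅓ (v(L) = -√(8 - 4)/6 = -√4/6 = -⅙*2 = -⅓)
V(F) = F² + 4*F/3 (V(F) = (F² + (-1*(-⅓))*F) + F = (F² + F/3) + F = F² + 4*F/3)
-462220/39322 + V(449)/(-107171) = -462220/39322 + ((⅓)*449*(4 + 3*449))/(-107171) = -462220*1/39322 + ((⅓)*449*(4 + 1347))*(-1/107171) = -231110/19661 + ((⅓)*449*1351)*(-1/107171) = -231110/19661 + (606599/3)*(-1/107171) = -231110/19661 - 606599/321513 = -86231212369/6321267093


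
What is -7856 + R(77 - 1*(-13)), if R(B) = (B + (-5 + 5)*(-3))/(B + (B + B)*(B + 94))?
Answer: -2898863/369 ≈ -7856.0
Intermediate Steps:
R(B) = B/(B + 2*B*(94 + B)) (R(B) = (B + 0*(-3))/(B + (2*B)*(94 + B)) = (B + 0)/(B + 2*B*(94 + B)) = B/(B + 2*B*(94 + B)))
-7856 + R(77 - 1*(-13)) = -7856 + 1/(189 + 2*(77 - 1*(-13))) = -7856 + 1/(189 + 2*(77 + 13)) = -7856 + 1/(189 + 2*90) = -7856 + 1/(189 + 180) = -7856 + 1/369 = -2898863/369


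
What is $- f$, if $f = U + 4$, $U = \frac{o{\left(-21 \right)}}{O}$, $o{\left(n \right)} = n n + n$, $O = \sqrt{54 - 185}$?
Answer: $-4 + \frac{420 i \sqrt{131}}{131} \approx -4.0 + 36.696 i$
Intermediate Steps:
$O = i \sqrt{131}$ ($O = \sqrt{-131} = i \sqrt{131} \approx 11.446 i$)
$o{\left(n \right)} = n + n^{2}$ ($o{\left(n \right)} = n^{2} + n = n + n^{2}$)
$U = - \frac{420 i \sqrt{131}}{131}$ ($U = \frac{\left(-21\right) \left(1 - 21\right)}{i \sqrt{131}} = \left(-21\right) \left(-20\right) \left(- \frac{i \sqrt{131}}{131}\right) = 420 \left(- \frac{i \sqrt{131}}{131}\right) = - \frac{420 i \sqrt{131}}{131} \approx - 36.696 i$)
$f = 4 - \frac{420 i \sqrt{131}}{131}$ ($f = - \frac{420 i \sqrt{131}}{131} + 4 = 4 - \frac{420 i \sqrt{131}}{131} \approx 4.0 - 36.696 i$)
$- f = - (4 - \frac{420 i \sqrt{131}}{131}) = -4 + \frac{420 i \sqrt{131}}{131}$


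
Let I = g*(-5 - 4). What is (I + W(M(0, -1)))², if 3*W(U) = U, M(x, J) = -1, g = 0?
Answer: ⅑ ≈ 0.11111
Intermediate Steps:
W(U) = U/3
I = 0 (I = 0*(-5 - 4) = 0*(-9) = 0)
(I + W(M(0, -1)))² = (0 + (⅓)*(-1))² = (0 - ⅓)² = (-⅓)² = ⅑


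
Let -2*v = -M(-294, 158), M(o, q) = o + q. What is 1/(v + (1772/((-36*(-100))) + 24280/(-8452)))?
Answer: -1901700/133842541 ≈ -0.014208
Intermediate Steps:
v = -68 (v = -(-1)*(-294 + 158)/2 = -(-1)*(-136)/2 = -½*136 = -68)
1/(v + (1772/((-36*(-100))) + 24280/(-8452))) = 1/(-68 + (1772/((-36*(-100))) + 24280/(-8452))) = 1/(-68 + (1772/3600 + 24280*(-1/8452))) = 1/(-68 + (1772*(1/3600) - 6070/2113)) = 1/(-68 + (443/900 - 6070/2113)) = 1/(-68 - 4526941/1901700) = 1/(-133842541/1901700) = -1901700/133842541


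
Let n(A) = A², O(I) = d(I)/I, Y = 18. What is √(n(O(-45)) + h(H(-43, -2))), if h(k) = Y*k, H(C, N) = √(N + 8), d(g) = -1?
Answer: √(1 + 36450*√6)/45 ≈ 6.6401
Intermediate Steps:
O(I) = -1/I
H(C, N) = √(8 + N)
h(k) = 18*k
√(n(O(-45)) + h(H(-43, -2))) = √((-1/(-45))² + 18*√(8 - 2)) = √((-1*(-1/45))² + 18*√6) = √((1/45)² + 18*√6) = √(1/2025 + 18*√6)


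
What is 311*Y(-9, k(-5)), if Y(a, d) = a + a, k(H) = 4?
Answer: -5598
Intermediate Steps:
Y(a, d) = 2*a
311*Y(-9, k(-5)) = 311*(2*(-9)) = 311*(-18) = -5598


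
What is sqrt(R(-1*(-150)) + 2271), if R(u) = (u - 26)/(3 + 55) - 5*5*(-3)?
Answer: 16*sqrt(7714)/29 ≈ 48.458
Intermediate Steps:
R(u) = 2162/29 + u/58 (R(u) = (-26 + u)/58 - 25*(-3) = (-26 + u)*(1/58) + 75 = (-13/29 + u/58) + 75 = 2162/29 + u/58)
sqrt(R(-1*(-150)) + 2271) = sqrt((2162/29 + (-1*(-150))/58) + 2271) = sqrt((2162/29 + (1/58)*150) + 2271) = sqrt((2162/29 + 75/29) + 2271) = sqrt(2237/29 + 2271) = sqrt(68096/29) = 16*sqrt(7714)/29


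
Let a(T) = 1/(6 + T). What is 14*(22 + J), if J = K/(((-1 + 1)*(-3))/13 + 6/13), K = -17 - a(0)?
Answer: -3829/18 ≈ -212.72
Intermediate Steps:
K = -103/6 (K = -17 - 1/(6 + 0) = -17 - 1/6 = -17 - 1*⅙ = -17 - ⅙ = -103/6 ≈ -17.167)
J = -1339/36 (J = -103/(6*(((-1 + 1)*(-3))/13 + 6/13)) = -103/(6*((0*(-3))*(1/13) + 6*(1/13))) = -103/(6*(0*(1/13) + 6/13)) = -103/(6*(0 + 6/13)) = -103/(6*6/13) = -103/6*13/6 = -1339/36 ≈ -37.194)
14*(22 + J) = 14*(22 - 1339/36) = 14*(-547/36) = -3829/18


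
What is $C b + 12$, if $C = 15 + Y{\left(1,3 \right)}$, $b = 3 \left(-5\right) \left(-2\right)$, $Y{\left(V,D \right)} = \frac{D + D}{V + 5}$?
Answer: $492$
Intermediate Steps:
$Y{\left(V,D \right)} = \frac{2 D}{5 + V}$
$b = 30$ ($b = \left(-15\right) \left(-2\right) = 30$)
$C = 16$ ($C = 15 + 2 \cdot 3 \frac{1}{5 + 1} = 15 + 2 \cdot 3 \cdot \frac{1}{6} = 15 + 1 = 16$)
$C b + 12 = 16 \cdot 30 + 12 = 480 + 12 = 492$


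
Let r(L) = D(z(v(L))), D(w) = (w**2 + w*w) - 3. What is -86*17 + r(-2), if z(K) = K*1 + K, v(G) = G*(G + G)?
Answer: -953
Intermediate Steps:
v(G) = 2*G**2 (v(G) = G*(2*G) = 2*G**2)
z(K) = 2*K (z(K) = K + K = 2*K)
D(w) = -3 + 2*w**2 (D(w) = (w**2 + w**2) - 3 = 2*w**2 - 3 = -3 + 2*w**2)
r(L) = -3 + 32*L**4 (r(L) = -3 + 2*(2*(2*L**2))**2 = -3 + 2*(4*L**2)**2 = -3 + 2*(16*L**4) = -3 + 32*L**4)
-86*17 + r(-2) = -86*17 + (-3 + 32*(-2)**4) = -1462 + (-3 + 32*16) = -1462 + (-3 + 512) = -1462 + 509 = -953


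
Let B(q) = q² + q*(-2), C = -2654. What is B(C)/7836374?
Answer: 3524512/3918187 ≈ 0.89953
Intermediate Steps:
B(q) = q² - 2*q
B(C)/7836374 = -2654*(-2 - 2654)/7836374 = -2654*(-2656)*(1/7836374) = 7049024*(1/7836374) = 3524512/3918187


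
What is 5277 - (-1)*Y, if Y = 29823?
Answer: 35100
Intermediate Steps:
5277 - (-1)*Y = 5277 - (-1)*29823 = 5277 - 1*(-29823) = 5277 + 29823 = 35100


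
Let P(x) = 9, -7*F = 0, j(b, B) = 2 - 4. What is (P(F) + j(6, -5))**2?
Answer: 49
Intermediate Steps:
j(b, B) = -2
F = 0 (F = -1/7*0 = 0)
(P(F) + j(6, -5))**2 = (9 - 2)**2 = 7**2 = 49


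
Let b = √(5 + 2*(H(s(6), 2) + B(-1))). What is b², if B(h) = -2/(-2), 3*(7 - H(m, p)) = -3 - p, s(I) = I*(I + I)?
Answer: 73/3 ≈ 24.333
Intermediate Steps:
s(I) = 2*I² (s(I) = I*(2*I) = 2*I²)
H(m, p) = 8 + p/3 (H(m, p) = 7 - (-3 - p)/3 = 7 + (1 + p/3) = 8 + p/3)
B(h) = 1 (B(h) = -2*(-½) = 1)
b = √219/3 (b = √(5 + 2*((8 + (⅓)*2) + 1)) = √(5 + 2*((8 + ⅔) + 1)) = √(5 + 2*(26/3 + 1)) = √(5 + 2*(29/3)) = √(5 + 58/3) = √(73/3) = √219/3 ≈ 4.9329)
b² = (√219/3)² = 73/3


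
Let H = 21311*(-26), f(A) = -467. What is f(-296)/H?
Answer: 467/554086 ≈ 0.00084283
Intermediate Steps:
H = -554086
f(-296)/H = -467/(-554086) = -467*(-1/554086) = 467/554086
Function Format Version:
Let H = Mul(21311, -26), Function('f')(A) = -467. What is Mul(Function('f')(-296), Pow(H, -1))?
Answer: Rational(467, 554086) ≈ 0.00084283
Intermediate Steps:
H = -554086
Mul(Function('f')(-296), Pow(H, -1)) = Mul(-467, Pow(-554086, -1)) = Mul(-467, Rational(-1, 554086)) = Rational(467, 554086)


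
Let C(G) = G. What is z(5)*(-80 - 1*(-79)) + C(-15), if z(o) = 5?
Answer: -20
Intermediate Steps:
z(5)*(-80 - 1*(-79)) + C(-15) = 5*(-80 - 1*(-79)) - 15 = 5*(-80 + 79) - 15 = 5*(-1) - 15 = -5 - 15 = -20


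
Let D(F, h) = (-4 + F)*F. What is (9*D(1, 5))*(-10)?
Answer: 270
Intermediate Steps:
D(F, h) = F*(-4 + F)
(9*D(1, 5))*(-10) = (9*(1*(-4 + 1)))*(-10) = (9*(1*(-3)))*(-10) = (9*(-3))*(-10) = -27*(-10) = 270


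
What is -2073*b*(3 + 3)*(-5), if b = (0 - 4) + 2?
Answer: -124380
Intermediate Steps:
b = -2 (b = -4 + 2 = -2)
-2073*b*(3 + 3)*(-5) = -(-4146)*(3 + 3)*(-5) = -(-4146)*6*(-5) = -(-4146)*(-30) = -2073*60 = -124380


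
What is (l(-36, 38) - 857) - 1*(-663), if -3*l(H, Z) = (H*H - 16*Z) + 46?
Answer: -1316/3 ≈ -438.67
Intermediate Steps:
l(H, Z) = -46/3 - H²/3 + 16*Z/3 (l(H, Z) = -((H*H - 16*Z) + 46)/3 = -((H² - 16*Z) + 46)/3 = -(46 + H² - 16*Z)/3 = -46/3 - H²/3 + 16*Z/3)
(l(-36, 38) - 857) - 1*(-663) = ((-46/3 - ⅓*(-36)² + (16/3)*38) - 857) - 1*(-663) = ((-46/3 - ⅓*1296 + 608/3) - 857) + 663 = ((-46/3 - 432 + 608/3) - 857) + 663 = (-734/3 - 857) + 663 = -3305/3 + 663 = -1316/3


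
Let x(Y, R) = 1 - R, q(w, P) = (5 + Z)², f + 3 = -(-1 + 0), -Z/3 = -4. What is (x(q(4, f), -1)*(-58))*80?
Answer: -9280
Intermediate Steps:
Z = 12 (Z = -3*(-4) = 12)
f = -2 (f = -3 - (-1 + 0) = -3 - 1*(-1) = -3 + 1 = -2)
q(w, P) = 289 (q(w, P) = (5 + 12)² = 17² = 289)
(x(q(4, f), -1)*(-58))*80 = ((1 - 1*(-1))*(-58))*80 = ((1 + 1)*(-58))*80 = (2*(-58))*80 = -116*80 = -9280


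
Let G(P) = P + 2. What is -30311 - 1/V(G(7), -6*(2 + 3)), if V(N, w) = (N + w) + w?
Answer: -1545860/51 ≈ -30311.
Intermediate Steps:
G(P) = 2 + P
V(N, w) = N + 2*w
-30311 - 1/V(G(7), -6*(2 + 3)) = -30311 - 1/((2 + 7) + 2*(-6*(2 + 3))) = -30311 - 1/(9 + 2*(-6*5)) = -30311 - 1/(9 + 2*(-30)) = -30311 - 1/(9 - 60) = -30311 - 1/(-51) = -30311 - 1*(-1/51) = -30311 + 1/51 = -1545860/51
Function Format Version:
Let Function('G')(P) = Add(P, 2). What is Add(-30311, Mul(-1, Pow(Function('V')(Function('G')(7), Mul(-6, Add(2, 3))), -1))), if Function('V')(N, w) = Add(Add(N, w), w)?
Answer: Rational(-1545860, 51) ≈ -30311.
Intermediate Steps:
Function('G')(P) = Add(2, P)
Function('V')(N, w) = Add(N, Mul(2, w))
Add(-30311, Mul(-1, Pow(Function('V')(Function('G')(7), Mul(-6, Add(2, 3))), -1))) = Add(-30311, Mul(-1, Pow(Add(Add(2, 7), Mul(2, Mul(-6, Add(2, 3)))), -1))) = Add(-30311, Mul(-1, Pow(Add(9, Mul(2, Mul(-6, 5))), -1))) = Add(-30311, Mul(-1, Pow(Add(9, Mul(2, -30)), -1))) = Add(-30311, Mul(-1, Pow(Add(9, -60), -1))) = Add(-30311, Mul(-1, Pow(-51, -1))) = Add(-30311, Mul(-1, Rational(-1, 51))) = Add(-30311, Rational(1, 51)) = Rational(-1545860, 51)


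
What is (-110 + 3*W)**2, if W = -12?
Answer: 21316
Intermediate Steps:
(-110 + 3*W)**2 = (-110 + 3*(-12))**2 = (-110 - 36)**2 = (-146)**2 = 21316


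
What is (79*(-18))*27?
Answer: -38394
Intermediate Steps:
(79*(-18))*27 = -1422*27 = -38394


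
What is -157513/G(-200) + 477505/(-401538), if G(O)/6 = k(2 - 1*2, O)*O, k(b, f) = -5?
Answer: -3672915833/133846000 ≈ -27.441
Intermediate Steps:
G(O) = -30*O (G(O) = 6*(-5*O) = -30*O)
-157513/G(-200) + 477505/(-401538) = -157513/((-30*(-200))) + 477505/(-401538) = -157513/6000 + 477505*(-1/401538) = -157513*1/6000 - 477505/401538 = -157513/6000 - 477505/401538 = -3672915833/133846000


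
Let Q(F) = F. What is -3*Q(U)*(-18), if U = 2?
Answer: 108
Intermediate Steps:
-3*Q(U)*(-18) = -3*2*(-18) = -6*(-18) = 108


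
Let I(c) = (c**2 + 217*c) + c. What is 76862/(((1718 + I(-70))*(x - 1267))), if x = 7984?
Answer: -38431/29024157 ≈ -0.0013241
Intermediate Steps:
I(c) = c**2 + 218*c
76862/(((1718 + I(-70))*(x - 1267))) = 76862/(((1718 - 70*(218 - 70))*(7984 - 1267))) = 76862/(((1718 - 70*148)*6717)) = 76862/(((1718 - 10360)*6717)) = 76862/((-8642*6717)) = 76862/(-58048314) = 76862*(-1/58048314) = -38431/29024157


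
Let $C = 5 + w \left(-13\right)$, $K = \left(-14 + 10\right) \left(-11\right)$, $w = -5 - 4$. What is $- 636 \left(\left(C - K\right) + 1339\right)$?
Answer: $-901212$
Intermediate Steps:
$w = -9$ ($w = -5 - 4 = -9$)
$K = 44$ ($K = \left(-4\right) \left(-11\right) = 44$)
$C = 122$ ($C = 5 - -117 = 5 + 117 = 122$)
$- 636 \left(\left(C - K\right) + 1339\right) = - 636 \left(\left(122 - 44\right) + 1339\right) = - 636 \left(78 + 1339\right) = \left(-636\right) 1417 = -901212$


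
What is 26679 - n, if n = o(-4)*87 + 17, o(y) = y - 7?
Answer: 27619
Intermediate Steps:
o(y) = -7 + y
n = -940 (n = (-7 - 4)*87 + 17 = -11*87 + 17 = -957 + 17 = -940)
26679 - n = 26679 - 1*(-940) = 26679 + 940 = 27619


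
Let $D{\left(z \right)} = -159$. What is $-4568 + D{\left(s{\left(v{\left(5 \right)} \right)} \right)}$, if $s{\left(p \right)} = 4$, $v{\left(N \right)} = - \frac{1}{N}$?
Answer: $-4727$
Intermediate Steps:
$-4568 + D{\left(s{\left(v{\left(5 \right)} \right)} \right)} = -4568 - 159 = -4727$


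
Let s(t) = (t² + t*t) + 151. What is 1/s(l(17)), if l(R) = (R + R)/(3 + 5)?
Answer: 8/1497 ≈ 0.0053440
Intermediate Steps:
l(R) = R/4 (l(R) = (2*R)/8 = (2*R)*(⅛) = R/4)
s(t) = 151 + 2*t² (s(t) = (t² + t²) + 151 = 2*t² + 151 = 151 + 2*t²)
1/s(l(17)) = 1/(151 + 2*((¼)*17)²) = 1/(151 + 2*(17/4)²) = 1/(151 + 2*(289/16)) = 1/(151 + 289/8) = 1/(1497/8) = 8/1497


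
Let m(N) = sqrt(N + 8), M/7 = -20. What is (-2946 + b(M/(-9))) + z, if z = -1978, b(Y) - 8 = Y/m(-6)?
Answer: -4916 + 70*sqrt(2)/9 ≈ -4905.0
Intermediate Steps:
M = -140 (M = 7*(-20) = -140)
m(N) = sqrt(8 + N)
b(Y) = 8 + Y*sqrt(2)/2 (b(Y) = 8 + Y/(sqrt(8 - 6)) = 8 + Y/(sqrt(2)) = 8 + Y*(sqrt(2)/2) = 8 + Y*sqrt(2)/2)
(-2946 + b(M/(-9))) + z = (-2946 + (8 + (-140/(-9))*sqrt(2)/2)) - 1978 = (-2946 + (8 + (-140*(-1/9))*sqrt(2)/2)) - 1978 = (-2946 + (8 + (1/2)*(140/9)*sqrt(2))) - 1978 = (-2946 + (8 + 70*sqrt(2)/9)) - 1978 = (-2938 + 70*sqrt(2)/9) - 1978 = -4916 + 70*sqrt(2)/9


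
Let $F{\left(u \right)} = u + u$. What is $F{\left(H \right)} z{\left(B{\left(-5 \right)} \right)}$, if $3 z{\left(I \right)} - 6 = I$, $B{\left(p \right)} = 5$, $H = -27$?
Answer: $-198$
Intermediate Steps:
$F{\left(u \right)} = 2 u$
$z{\left(I \right)} = 2 + \frac{I}{3}$
$F{\left(H \right)} z{\left(B{\left(-5 \right)} \right)} = 2 \left(-27\right) \left(2 + \frac{1}{3} \cdot 5\right) = - 54 \left(2 + \frac{5}{3}\right) = \left(-54\right) \frac{11}{3} = -198$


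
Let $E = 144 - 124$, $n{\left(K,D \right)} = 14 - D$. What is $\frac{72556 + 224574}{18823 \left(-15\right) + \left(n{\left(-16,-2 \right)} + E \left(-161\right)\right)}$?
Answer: $- \frac{297130}{285549} \approx -1.0406$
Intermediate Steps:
$E = 20$ ($E = 144 - 124 = 20$)
$\frac{72556 + 224574}{18823 \left(-15\right) + \left(n{\left(-16,-2 \right)} + E \left(-161\right)\right)} = \frac{72556 + 224574}{18823 \left(-15\right) + \left(\left(14 - -2\right) + 20 \left(-161\right)\right)} = \frac{297130}{-282345 + \left(\left(14 + 2\right) - 3220\right)} = \frac{297130}{-282345 + \left(16 - 3220\right)} = \frac{297130}{-282345 - 3204} = \frac{297130}{-285549} = 297130 \left(- \frac{1}{285549}\right) = - \frac{297130}{285549}$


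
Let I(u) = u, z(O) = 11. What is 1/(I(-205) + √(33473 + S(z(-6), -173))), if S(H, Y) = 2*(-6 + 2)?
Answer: -41/1712 - √33465/8560 ≈ -0.045319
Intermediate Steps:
S(H, Y) = -8 (S(H, Y) = 2*(-4) = -8)
1/(I(-205) + √(33473 + S(z(-6), -173))) = 1/(-205 + √(33473 - 8)) = 1/(-205 + √33465)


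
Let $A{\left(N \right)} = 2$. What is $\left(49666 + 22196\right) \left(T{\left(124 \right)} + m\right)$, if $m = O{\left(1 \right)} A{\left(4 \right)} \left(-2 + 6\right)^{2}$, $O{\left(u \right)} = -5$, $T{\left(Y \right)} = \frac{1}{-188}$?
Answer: $- \frac{1080840411}{94} \approx -1.1498 \cdot 10^{7}$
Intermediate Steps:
$T{\left(Y \right)} = - \frac{1}{188}$
$m = -160$ ($m = \left(-5\right) 2 \left(-2 + 6\right)^{2} = - 10 \cdot 4^{2} = \left(-10\right) 16 = -160$)
$\left(49666 + 22196\right) \left(T{\left(124 \right)} + m\right) = \left(49666 + 22196\right) \left(- \frac{1}{188} - 160\right) = 71862 \left(- \frac{30081}{188}\right) = - \frac{1080840411}{94}$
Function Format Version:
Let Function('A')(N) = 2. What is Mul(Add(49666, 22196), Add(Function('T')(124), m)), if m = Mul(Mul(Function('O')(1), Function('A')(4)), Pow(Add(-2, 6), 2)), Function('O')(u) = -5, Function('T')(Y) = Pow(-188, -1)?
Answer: Rational(-1080840411, 94) ≈ -1.1498e+7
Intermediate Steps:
Function('T')(Y) = Rational(-1, 188)
m = -160 (m = Mul(Mul(-5, 2), Pow(Add(-2, 6), 2)) = Mul(-10, Pow(4, 2)) = Mul(-10, 16) = -160)
Mul(Add(49666, 22196), Add(Function('T')(124), m)) = Mul(Add(49666, 22196), Add(Rational(-1, 188), -160)) = Mul(71862, Rational(-30081, 188)) = Rational(-1080840411, 94)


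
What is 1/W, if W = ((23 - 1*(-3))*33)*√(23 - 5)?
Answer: √2/5148 ≈ 0.00027471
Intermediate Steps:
W = 2574*√2 (W = ((23 + 3)*33)*√18 = (26*33)*(3*√2) = 858*(3*√2) = 2574*√2 ≈ 3640.2)
1/W = 1/(2574*√2) = √2/5148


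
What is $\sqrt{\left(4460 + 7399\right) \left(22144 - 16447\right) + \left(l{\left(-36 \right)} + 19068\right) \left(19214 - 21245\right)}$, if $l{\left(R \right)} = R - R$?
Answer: $3 \sqrt{3203735} \approx 5369.7$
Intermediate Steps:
$l{\left(R \right)} = 0$
$\sqrt{\left(4460 + 7399\right) \left(22144 - 16447\right) + \left(l{\left(-36 \right)} + 19068\right) \left(19214 - 21245\right)} = \sqrt{\left(4460 + 7399\right) \left(22144 - 16447\right) + \left(0 + 19068\right) \left(19214 - 21245\right)} = \sqrt{11859 \cdot 5697 + 19068 \left(-2031\right)} = \sqrt{67560723 - 38727108} = \sqrt{28833615} = 3 \sqrt{3203735}$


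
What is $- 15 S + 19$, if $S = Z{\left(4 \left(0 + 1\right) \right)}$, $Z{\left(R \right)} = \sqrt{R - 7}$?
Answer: $19 - 15 i \sqrt{3} \approx 19.0 - 25.981 i$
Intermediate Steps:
$Z{\left(R \right)} = \sqrt{-7 + R}$
$S = i \sqrt{3}$ ($S = \sqrt{-7 + 4 \left(0 + 1\right)} = \sqrt{-7 + 4 \cdot 1} = \sqrt{-7 + 4} = \sqrt{-3} = i \sqrt{3} \approx 1.732 i$)
$- 15 S + 19 = - 15 i \sqrt{3} + 19 = 19 - 15 i \sqrt{3}$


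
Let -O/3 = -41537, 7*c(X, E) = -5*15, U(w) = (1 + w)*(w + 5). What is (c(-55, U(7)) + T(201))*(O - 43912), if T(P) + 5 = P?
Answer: 104666603/7 ≈ 1.4952e+7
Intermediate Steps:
T(P) = -5 + P
U(w) = (1 + w)*(5 + w)
c(X, E) = -75/7 (c(X, E) = (-5*15)/7 = (-1*75)/7 = (⅐)*(-75) = -75/7)
O = 124611 (O = -3*(-41537) = 124611)
(c(-55, U(7)) + T(201))*(O - 43912) = (-75/7 + (-5 + 201))*(124611 - 43912) = (-75/7 + 196)*80699 = (1297/7)*80699 = 104666603/7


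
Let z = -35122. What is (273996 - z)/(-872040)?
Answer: -154559/436020 ≈ -0.35448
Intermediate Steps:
(273996 - z)/(-872040) = (273996 - 1*(-35122))/(-872040) = (273996 + 35122)*(-1/872040) = 309118*(-1/872040) = -154559/436020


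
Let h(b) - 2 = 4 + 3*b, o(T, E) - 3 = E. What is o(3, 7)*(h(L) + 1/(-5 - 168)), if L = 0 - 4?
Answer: -10390/173 ≈ -60.058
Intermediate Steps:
o(T, E) = 3 + E
L = -4
h(b) = 6 + 3*b (h(b) = 2 + (4 + 3*b) = 6 + 3*b)
o(3, 7)*(h(L) + 1/(-5 - 168)) = (3 + 7)*((6 + 3*(-4)) + 1/(-5 - 168)) = 10*((6 - 12) + 1/(-173)) = 10*(-6 - 1/173) = 10*(-1039/173) = -10390/173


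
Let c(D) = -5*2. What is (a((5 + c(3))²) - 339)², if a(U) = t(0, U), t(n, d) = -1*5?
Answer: 118336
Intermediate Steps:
c(D) = -10
t(n, d) = -5
a(U) = -5
(a((5 + c(3))²) - 339)² = (-5 - 339)² = (-344)² = 118336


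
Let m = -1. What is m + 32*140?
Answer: 4479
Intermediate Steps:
m + 32*140 = -1 + 32*140 = -1 + 4480 = 4479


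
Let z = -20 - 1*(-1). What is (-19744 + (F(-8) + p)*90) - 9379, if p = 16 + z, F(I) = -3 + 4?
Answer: -29303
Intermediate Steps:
z = -19 (z = -20 + 1 = -19)
F(I) = 1
p = -3 (p = 16 - 19 = -3)
(-19744 + (F(-8) + p)*90) - 9379 = (-19744 + (1 - 3)*90) - 9379 = (-19744 - 2*90) - 9379 = (-19744 - 180) - 9379 = -19924 - 9379 = -29303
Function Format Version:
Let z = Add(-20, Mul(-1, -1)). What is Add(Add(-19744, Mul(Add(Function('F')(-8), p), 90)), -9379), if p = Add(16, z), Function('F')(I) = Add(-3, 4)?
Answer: -29303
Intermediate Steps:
z = -19 (z = Add(-20, 1) = -19)
Function('F')(I) = 1
p = -3 (p = Add(16, -19) = -3)
Add(Add(-19744, Mul(Add(Function('F')(-8), p), 90)), -9379) = Add(Add(-19744, Mul(Add(1, -3), 90)), -9379) = Add(Add(-19744, Mul(-2, 90)), -9379) = Add(Add(-19744, -180), -9379) = Add(-19924, -9379) = -29303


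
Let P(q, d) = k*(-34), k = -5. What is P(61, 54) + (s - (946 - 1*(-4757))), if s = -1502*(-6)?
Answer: 3479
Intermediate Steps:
P(q, d) = 170 (P(q, d) = -5*(-34) = 170)
s = 9012
P(61, 54) + (s - (946 - 1*(-4757))) = 170 + (9012 - (946 - 1*(-4757))) = 170 + (9012 - (946 + 4757)) = 170 + (9012 - 1*5703) = 170 + (9012 - 5703) = 170 + 3309 = 3479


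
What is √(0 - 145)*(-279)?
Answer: -279*I*√145 ≈ -3359.6*I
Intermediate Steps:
√(0 - 145)*(-279) = √(-145)*(-279) = (I*√145)*(-279) = -279*I*√145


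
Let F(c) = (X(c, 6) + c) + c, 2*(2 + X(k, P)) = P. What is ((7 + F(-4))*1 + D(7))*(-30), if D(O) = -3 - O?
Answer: 300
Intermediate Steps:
X(k, P) = -2 + P/2
F(c) = 1 + 2*c (F(c) = ((-2 + (½)*6) + c) + c = ((-2 + 3) + c) + c = (1 + c) + c = 1 + 2*c)
((7 + F(-4))*1 + D(7))*(-30) = ((7 + (1 + 2*(-4)))*1 + (-3 - 1*7))*(-30) = ((7 + (1 - 8))*1 + (-3 - 7))*(-30) = ((7 - 7)*1 - 10)*(-30) = (0*1 - 10)*(-30) = (0 - 10)*(-30) = -10*(-30) = 300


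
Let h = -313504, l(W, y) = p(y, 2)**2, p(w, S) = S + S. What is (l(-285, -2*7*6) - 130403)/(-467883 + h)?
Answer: 130387/781387 ≈ 0.16687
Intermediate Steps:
p(w, S) = 2*S
l(W, y) = 16 (l(W, y) = (2*2)**2 = 4**2 = 16)
(l(-285, -2*7*6) - 130403)/(-467883 + h) = (16 - 130403)/(-467883 - 313504) = -130387/(-781387) = -130387*(-1/781387) = 130387/781387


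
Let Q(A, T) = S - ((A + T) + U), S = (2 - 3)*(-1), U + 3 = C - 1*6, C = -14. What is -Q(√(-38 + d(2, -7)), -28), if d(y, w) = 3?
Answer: -52 + I*√35 ≈ -52.0 + 5.9161*I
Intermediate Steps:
U = -23 (U = -3 + (-14 - 1*6) = -3 + (-14 - 6) = -3 - 20 = -23)
S = 1 (S = -1*(-1) = 1)
Q(A, T) = 24 - A - T (Q(A, T) = 1 - ((A + T) - 23) = 1 - (-23 + A + T) = 1 + (23 - A - T) = 24 - A - T)
-Q(√(-38 + d(2, -7)), -28) = -(24 - √(-38 + 3) - 1*(-28)) = -(24 - √(-35) + 28) = -(24 - I*√35 + 28) = -(52 - I*√35) = -52 + I*√35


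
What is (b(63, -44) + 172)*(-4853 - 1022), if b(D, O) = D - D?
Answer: -1010500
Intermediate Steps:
b(D, O) = 0
(b(63, -44) + 172)*(-4853 - 1022) = (0 + 172)*(-4853 - 1022) = 172*(-5875) = -1010500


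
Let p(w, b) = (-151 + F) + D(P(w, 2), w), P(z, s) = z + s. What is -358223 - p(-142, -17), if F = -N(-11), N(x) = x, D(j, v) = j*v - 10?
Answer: -377953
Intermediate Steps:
P(z, s) = s + z
D(j, v) = -10 + j*v
F = 11 (F = -1*(-11) = 11)
p(w, b) = -150 + w*(2 + w) (p(w, b) = (-151 + 11) + (-10 + (2 + w)*w) = -140 + (-10 + w*(2 + w)) = -150 + w*(2 + w))
-358223 - p(-142, -17) = -358223 - (-150 - 142*(2 - 142)) = -358223 - (-150 - 142*(-140)) = -358223 - (-150 + 19880) = -358223 - 1*19730 = -358223 - 19730 = -377953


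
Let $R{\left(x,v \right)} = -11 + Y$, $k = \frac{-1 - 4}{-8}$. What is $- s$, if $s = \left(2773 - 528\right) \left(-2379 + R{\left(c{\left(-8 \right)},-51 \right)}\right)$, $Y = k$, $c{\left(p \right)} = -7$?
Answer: $\frac{42913175}{8} \approx 5.3641 \cdot 10^{6}$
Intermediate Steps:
$k = \frac{5}{8}$ ($k = \left(-5\right) \left(- \frac{1}{8}\right) = \frac{5}{8} \approx 0.625$)
$Y = \frac{5}{8} \approx 0.625$
$R{\left(x,v \right)} = - \frac{83}{8}$ ($R{\left(x,v \right)} = -11 + \frac{5}{8} = - \frac{83}{8}$)
$s = - \frac{42913175}{8}$ ($s = \left(2773 - 528\right) \left(-2379 - \frac{83}{8}\right) = 2245 \left(- \frac{19115}{8}\right) = - \frac{42913175}{8} \approx -5.3641 \cdot 10^{6}$)
$- s = \left(-1\right) \left(- \frac{42913175}{8}\right) = \frac{42913175}{8}$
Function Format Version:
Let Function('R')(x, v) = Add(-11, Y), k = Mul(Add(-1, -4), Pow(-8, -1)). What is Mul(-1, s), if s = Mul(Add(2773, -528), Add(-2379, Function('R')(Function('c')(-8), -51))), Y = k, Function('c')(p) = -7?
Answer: Rational(42913175, 8) ≈ 5.3641e+6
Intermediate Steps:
k = Rational(5, 8) (k = Mul(-5, Rational(-1, 8)) = Rational(5, 8) ≈ 0.62500)
Y = Rational(5, 8) ≈ 0.62500
Function('R')(x, v) = Rational(-83, 8) (Function('R')(x, v) = Add(-11, Rational(5, 8)) = Rational(-83, 8))
s = Rational(-42913175, 8) (s = Mul(Add(2773, -528), Add(-2379, Rational(-83, 8))) = Mul(2245, Rational(-19115, 8)) = Rational(-42913175, 8) ≈ -5.3641e+6)
Mul(-1, s) = Mul(-1, Rational(-42913175, 8)) = Rational(42913175, 8)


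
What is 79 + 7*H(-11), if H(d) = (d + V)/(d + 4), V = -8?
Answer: 98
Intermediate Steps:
H(d) = (-8 + d)/(4 + d) (H(d) = (d - 8)/(d + 4) = (-8 + d)/(4 + d))
79 + 7*H(-11) = 79 + 7*((-8 - 11)/(4 - 11)) = 79 + 7*(-19/(-7)) = 79 + 7*(-1/7*(-19)) = 79 + 7*(19/7) = 79 + 19 = 98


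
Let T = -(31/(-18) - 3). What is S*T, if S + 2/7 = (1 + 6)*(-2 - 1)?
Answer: -12665/126 ≈ -100.52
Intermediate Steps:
S = -149/7 (S = -2/7 + (1 + 6)*(-2 - 1) = -2/7 + 7*(-3) = -2/7 - 21 = -149/7 ≈ -21.286)
T = 85/18 (T = -(31*(-1/18) - 3) = -(-31/18 - 3) = -1*(-85/18) = 85/18 ≈ 4.7222)
S*T = -149/7*85/18 = -12665/126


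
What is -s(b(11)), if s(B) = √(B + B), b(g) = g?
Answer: -√22 ≈ -4.6904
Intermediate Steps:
s(B) = √2*√B (s(B) = √(2*B) = √2*√B)
-s(b(11)) = -√2*√11 = -√22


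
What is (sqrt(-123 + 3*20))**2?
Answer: -63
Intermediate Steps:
(sqrt(-123 + 3*20))**2 = (sqrt(-123 + 60))**2 = (sqrt(-63))**2 = (3*I*sqrt(7))**2 = -63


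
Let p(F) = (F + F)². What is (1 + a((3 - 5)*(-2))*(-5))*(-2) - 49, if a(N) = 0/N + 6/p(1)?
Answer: -36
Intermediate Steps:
p(F) = 4*F² (p(F) = (2*F)² = 4*F²)
a(N) = 3/2 (a(N) = 0/N + 6/((4*1²)) = 0 + 6/((4*1)) = 0 + 6/4 = 0 + 6*(¼) = 0 + 3/2 = 3/2)
(1 + a((3 - 5)*(-2))*(-5))*(-2) - 49 = (1 + (3/2)*(-5))*(-2) - 49 = (1 - 15/2)*(-2) - 49 = -13/2*(-2) - 49 = 13 - 49 = -36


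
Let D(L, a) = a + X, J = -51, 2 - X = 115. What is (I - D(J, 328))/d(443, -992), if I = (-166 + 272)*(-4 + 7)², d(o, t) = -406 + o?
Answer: 739/37 ≈ 19.973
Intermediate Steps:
X = -113 (X = 2 - 1*115 = 2 - 115 = -113)
D(L, a) = -113 + a (D(L, a) = a - 113 = -113 + a)
I = 954 (I = 106*3² = 106*9 = 954)
(I - D(J, 328))/d(443, -992) = (954 - (-113 + 328))/(-406 + 443) = (954 - 1*215)/37 = (954 - 215)*(1/37) = 739*(1/37) = 739/37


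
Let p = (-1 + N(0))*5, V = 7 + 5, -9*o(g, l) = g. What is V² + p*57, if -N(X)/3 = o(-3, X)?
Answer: -426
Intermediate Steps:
o(g, l) = -g/9
N(X) = -1 (N(X) = -(-1)*(-3)/3 = -3*⅓ = -1)
V = 12
p = -10 (p = (-1 - 1)*5 = -2*5 = -10)
V² + p*57 = 12² - 10*57 = 144 - 570 = -426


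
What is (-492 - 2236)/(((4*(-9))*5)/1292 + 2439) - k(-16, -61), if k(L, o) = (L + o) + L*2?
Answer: 10622978/98469 ≈ 107.88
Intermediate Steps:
k(L, o) = o + 3*L (k(L, o) = (L + o) + 2*L = o + 3*L)
(-492 - 2236)/(((4*(-9))*5)/1292 + 2439) - k(-16, -61) = (-492 - 2236)/(((4*(-9))*5)/1292 + 2439) - (-61 + 3*(-16)) = -2728/(-36*5*(1/1292) + 2439) - (-61 - 48) = -2728/(-180*1/1292 + 2439) - 1*(-109) = -2728/(-45/323 + 2439) + 109 = -2728/787752/323 + 109 = -2728*323/787752 + 109 = -110143/98469 + 109 = 10622978/98469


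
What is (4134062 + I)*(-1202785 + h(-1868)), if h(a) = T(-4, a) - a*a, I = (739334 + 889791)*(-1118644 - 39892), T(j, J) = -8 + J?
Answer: 8859596440292261730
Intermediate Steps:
I = -1887399961000 (I = 1629125*(-1158536) = -1887399961000)
h(a) = -8 + a - a² (h(a) = (-8 + a) - a*a = (-8 + a) - a² = -8 + a - a²)
(4134062 + I)*(-1202785 + h(-1868)) = (4134062 - 1887399961000)*(-1202785 + (-8 - 1868 - 1*(-1868)²)) = -1887395826938*(-1202785 + (-8 - 1868 - 1*3489424)) = -1887395826938*(-1202785 + (-8 - 1868 - 3489424)) = -1887395826938*(-1202785 - 3491300) = -1887395826938*(-4694085) = 8859596440292261730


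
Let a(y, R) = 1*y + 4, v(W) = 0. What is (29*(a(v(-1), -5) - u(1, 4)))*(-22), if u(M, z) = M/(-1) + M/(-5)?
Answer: -16588/5 ≈ -3317.6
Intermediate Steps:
a(y, R) = 4 + y (a(y, R) = y + 4 = 4 + y)
u(M, z) = -6*M/5 (u(M, z) = M*(-1) + M*(-⅕) = -M - M/5 = -6*M/5)
(29*(a(v(-1), -5) - u(1, 4)))*(-22) = (29*((4 + 0) - (-6)/5))*(-22) = (29*(4 - 1*(-6/5)))*(-22) = (29*(4 + 6/5))*(-22) = (29*(26/5))*(-22) = (754/5)*(-22) = -16588/5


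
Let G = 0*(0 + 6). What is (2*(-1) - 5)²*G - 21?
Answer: -21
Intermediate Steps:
G = 0 (G = 0*6 = 0)
(2*(-1) - 5)²*G - 21 = (2*(-1) - 5)²*0 - 21 = (-2 - 5)²*0 - 21 = (-7)²*0 - 21 = 49*0 - 21 = 0 - 21 = -21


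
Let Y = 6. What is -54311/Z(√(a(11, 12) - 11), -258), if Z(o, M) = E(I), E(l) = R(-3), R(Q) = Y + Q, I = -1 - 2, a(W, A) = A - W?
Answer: -54311/3 ≈ -18104.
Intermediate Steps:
I = -3
R(Q) = 6 + Q
E(l) = 3 (E(l) = 6 - 3 = 3)
Z(o, M) = 3
-54311/Z(√(a(11, 12) - 11), -258) = -54311/3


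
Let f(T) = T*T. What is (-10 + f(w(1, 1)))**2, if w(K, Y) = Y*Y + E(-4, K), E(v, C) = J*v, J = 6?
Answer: 269361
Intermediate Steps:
E(v, C) = 6*v
w(K, Y) = -24 + Y**2 (w(K, Y) = Y*Y + 6*(-4) = Y**2 - 24 = -24 + Y**2)
f(T) = T**2
(-10 + f(w(1, 1)))**2 = (-10 + (-24 + 1**2)**2)**2 = (-10 + (-24 + 1)**2)**2 = (-10 + (-23)**2)**2 = (-10 + 529)**2 = 519**2 = 269361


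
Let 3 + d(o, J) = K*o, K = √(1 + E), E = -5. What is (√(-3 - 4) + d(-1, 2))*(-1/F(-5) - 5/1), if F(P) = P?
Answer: 72/5 + 48*I/5 - 24*I*√7/5 ≈ 14.4 - 3.0996*I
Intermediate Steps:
K = 2*I (K = √(1 - 5) = √(-4) = 2*I ≈ 2.0*I)
d(o, J) = -3 + 2*I*o (d(o, J) = -3 + (2*I)*o = -3 + 2*I*o)
(√(-3 - 4) + d(-1, 2))*(-1/F(-5) - 5/1) = (√(-3 - 4) + (-3 + 2*I*(-1)))*(-1/(-5) - 5/1) = (√(-7) + (-3 - 2*I))*(-1*(-⅕) - 5*1) = (I*√7 + (-3 - 2*I))*(⅕ - 5) = (-3 - 2*I + I*√7)*(-24/5) = 72/5 + 48*I/5 - 24*I*√7/5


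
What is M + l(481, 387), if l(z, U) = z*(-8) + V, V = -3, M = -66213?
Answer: -70064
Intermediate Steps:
l(z, U) = -3 - 8*z (l(z, U) = z*(-8) - 3 = -8*z - 3 = -3 - 8*z)
M + l(481, 387) = -66213 + (-3 - 8*481) = -66213 + (-3 - 3848) = -66213 - 3851 = -70064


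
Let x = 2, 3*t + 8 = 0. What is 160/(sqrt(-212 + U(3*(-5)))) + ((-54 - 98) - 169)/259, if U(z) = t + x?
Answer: -321/259 - 80*I*sqrt(1914)/319 ≈ -1.2394 - 10.972*I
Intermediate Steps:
t = -8/3 (t = -8/3 + (1/3)*0 = -8/3 + 0 = -8/3 ≈ -2.6667)
U(z) = -2/3 (U(z) = -8/3 + 2 = -2/3)
160/(sqrt(-212 + U(3*(-5)))) + ((-54 - 98) - 169)/259 = 160/(sqrt(-212 - 2/3)) + ((-54 - 98) - 169)/259 = 160/(sqrt(-638/3)) + (-152 - 169)*(1/259) = 160/((I*sqrt(1914)/3)) - 321*1/259 = 160*(-I*sqrt(1914)/638) - 321/259 = -80*I*sqrt(1914)/319 - 321/259 = -321/259 - 80*I*sqrt(1914)/319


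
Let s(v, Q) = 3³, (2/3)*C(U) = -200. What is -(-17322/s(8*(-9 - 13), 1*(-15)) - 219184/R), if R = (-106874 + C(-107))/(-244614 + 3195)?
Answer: 238427730770/482283 ≈ 4.9437e+5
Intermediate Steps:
C(U) = -300 (C(U) = (3/2)*(-200) = -300)
s(v, Q) = 27
R = 107174/241419 (R = (-106874 - 300)/(-244614 + 3195) = -107174/(-241419) = -107174*(-1/241419) = 107174/241419 ≈ 0.44393)
-(-17322/s(8*(-9 - 13), 1*(-15)) - 219184/R) = -(-17322/27 - 219184/107174/241419) = -(-17322*1/27 - 219184*241419/107174) = -(-5774/9 - 26457591048/53587) = -1*(-238427730770/482283) = 238427730770/482283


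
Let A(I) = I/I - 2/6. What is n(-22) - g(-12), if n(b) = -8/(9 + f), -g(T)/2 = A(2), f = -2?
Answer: 4/21 ≈ 0.19048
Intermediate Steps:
A(I) = ⅔ (A(I) = 1 - 2*⅙ = 1 - ⅓ = ⅔)
g(T) = -4/3 (g(T) = -2*⅔ = -4/3)
n(b) = -8/7 (n(b) = -8/(9 - 2) = -8/7)
n(-22) - g(-12) = -8/7 - 1*(-4/3) = -8/7 + 4/3 = 4/21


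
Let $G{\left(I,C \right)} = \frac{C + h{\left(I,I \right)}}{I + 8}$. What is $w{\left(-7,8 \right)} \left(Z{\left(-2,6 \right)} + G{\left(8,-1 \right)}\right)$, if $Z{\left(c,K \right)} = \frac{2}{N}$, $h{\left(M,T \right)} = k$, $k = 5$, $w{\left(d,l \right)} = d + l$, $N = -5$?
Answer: $- \frac{3}{20} \approx -0.15$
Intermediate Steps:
$h{\left(M,T \right)} = 5$
$Z{\left(c,K \right)} = - \frac{2}{5}$ ($Z{\left(c,K \right)} = \frac{2}{-5} = 2 \left(- \frac{1}{5}\right) = - \frac{2}{5}$)
$G{\left(I,C \right)} = \frac{5 + C}{8 + I}$ ($G{\left(I,C \right)} = \frac{C + 5}{I + 8} = \frac{5 + C}{8 + I}$)
$w{\left(-7,8 \right)} \left(Z{\left(-2,6 \right)} + G{\left(8,-1 \right)}\right) = \left(-7 + 8\right) \left(- \frac{2}{5} + \frac{5 - 1}{8 + 8}\right) = 1 \left(- \frac{2}{5} + \frac{1}{16} \cdot 4\right) = 1 \left(- \frac{2}{5} + \frac{1}{4}\right) = 1 \left(- \frac{3}{20}\right) = - \frac{3}{20}$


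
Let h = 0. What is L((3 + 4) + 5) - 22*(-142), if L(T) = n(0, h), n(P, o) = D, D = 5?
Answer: 3129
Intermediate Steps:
n(P, o) = 5
L(T) = 5
L((3 + 4) + 5) - 22*(-142) = 5 - 22*(-142) = 5 + 3124 = 3129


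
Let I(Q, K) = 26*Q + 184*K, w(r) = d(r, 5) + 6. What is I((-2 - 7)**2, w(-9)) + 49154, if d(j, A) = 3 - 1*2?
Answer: 52548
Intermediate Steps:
d(j, A) = 1 (d(j, A) = 3 - 2 = 1)
w(r) = 7 (w(r) = 1 + 6 = 7)
I((-2 - 7)**2, w(-9)) + 49154 = (26*(-2 - 7)**2 + 184*7) + 49154 = (26*(-9)**2 + 1288) + 49154 = (26*81 + 1288) + 49154 = (2106 + 1288) + 49154 = 3394 + 49154 = 52548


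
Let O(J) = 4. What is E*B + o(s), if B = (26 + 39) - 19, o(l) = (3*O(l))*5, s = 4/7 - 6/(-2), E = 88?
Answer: 4108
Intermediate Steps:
s = 25/7 (s = 4*(⅐) - 6*(-½) = 4/7 + 3 = 25/7 ≈ 3.5714)
o(l) = 60 (o(l) = (3*4)*5 = 12*5 = 60)
B = 46 (B = 65 - 19 = 46)
E*B + o(s) = 88*46 + 60 = 4048 + 60 = 4108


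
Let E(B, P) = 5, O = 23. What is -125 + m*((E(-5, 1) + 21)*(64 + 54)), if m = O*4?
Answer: 282131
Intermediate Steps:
m = 92 (m = 23*4 = 92)
-125 + m*((E(-5, 1) + 21)*(64 + 54)) = -125 + 92*((5 + 21)*(64 + 54)) = -125 + 92*(26*118) = -125 + 92*3068 = -125 + 282256 = 282131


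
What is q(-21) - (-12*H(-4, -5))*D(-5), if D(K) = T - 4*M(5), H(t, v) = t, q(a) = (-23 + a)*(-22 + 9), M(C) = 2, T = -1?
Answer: 1004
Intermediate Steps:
q(a) = 299 - 13*a (q(a) = (-23 + a)*(-13) = 299 - 13*a)
D(K) = -9 (D(K) = -1 - 4*2 = -1 - 8 = -9)
q(-21) - (-12*H(-4, -5))*D(-5) = (299 - 13*(-21)) - (-12*(-4))*(-9) = (299 + 273) - 48*(-9) = 572 - 1*(-432) = 572 + 432 = 1004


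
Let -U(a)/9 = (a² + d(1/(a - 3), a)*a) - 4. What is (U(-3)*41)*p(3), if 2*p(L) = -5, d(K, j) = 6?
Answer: -23985/2 ≈ -11993.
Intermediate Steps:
p(L) = -5/2 (p(L) = (½)*(-5) = -5/2)
U(a) = 36 - 54*a - 9*a² (U(a) = -9*((a² + 6*a) - 4) = -9*(-4 + a² + 6*a) = 36 - 54*a - 9*a²)
(U(-3)*41)*p(3) = ((36 - 54*(-3) - 9*(-3)²)*41)*(-5/2) = ((36 + 162 - 9*9)*41)*(-5/2) = ((36 + 162 - 81)*41)*(-5/2) = (117*41)*(-5/2) = 4797*(-5/2) = -23985/2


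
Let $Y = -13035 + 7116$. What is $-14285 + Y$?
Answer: $-20204$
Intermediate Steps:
$Y = -5919$
$-14285 + Y = -14285 - 5919 = -20204$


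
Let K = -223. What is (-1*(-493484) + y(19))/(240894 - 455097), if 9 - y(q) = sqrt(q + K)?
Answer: -44863/19473 + 2*I*sqrt(51)/214203 ≈ -2.3039 + 6.6679e-5*I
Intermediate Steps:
y(q) = 9 - sqrt(-223 + q) (y(q) = 9 - sqrt(q - 223) = 9 - sqrt(-223 + q))
(-1*(-493484) + y(19))/(240894 - 455097) = (-1*(-493484) + (9 - sqrt(-223 + 19)))/(240894 - 455097) = (493484 + (9 - sqrt(-204)))/(-214203) = (493484 + (9 - 2*I*sqrt(51)))*(-1/214203) = (493493 - 2*I*sqrt(51))*(-1/214203) = -44863/19473 + 2*I*sqrt(51)/214203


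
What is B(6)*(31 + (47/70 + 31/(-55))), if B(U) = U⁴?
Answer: 15521544/385 ≈ 40316.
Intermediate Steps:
B(6)*(31 + (47/70 + 31/(-55))) = 6⁴*(31 + (47/70 + 31/(-55))) = 1296*(31 + (47*(1/70) + 31*(-1/55))) = 1296*(31 + (47/70 - 31/55)) = 1296*(31 + 83/770) = 1296*(23953/770) = 15521544/385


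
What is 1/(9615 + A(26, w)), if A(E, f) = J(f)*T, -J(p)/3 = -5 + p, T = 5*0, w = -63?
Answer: 1/9615 ≈ 0.00010400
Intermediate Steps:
T = 0
J(p) = 15 - 3*p (J(p) = -3*(-5 + p) = 15 - 3*p)
A(E, f) = 0 (A(E, f) = (15 - 3*f)*0 = 0)
1/(9615 + A(26, w)) = 1/(9615 + 0) = 1/9615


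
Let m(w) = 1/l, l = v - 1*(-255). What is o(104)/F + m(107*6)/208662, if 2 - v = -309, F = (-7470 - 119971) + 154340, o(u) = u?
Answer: 12282706867/3176844312108 ≈ 0.0038663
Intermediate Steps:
F = 26899 (F = -127441 + 154340 = 26899)
v = 311 (v = 2 - 1*(-309) = 2 + 309 = 311)
l = 566 (l = 311 - 1*(-255) = 311 + 255 = 566)
m(w) = 1/566
o(104)/F + m(107*6)/208662 = 104/26899 + (1/566)/208662 = 104*(1/26899) + (1/566)*(1/208662) = 104/26899 + 1/118102692 = 12282706867/3176844312108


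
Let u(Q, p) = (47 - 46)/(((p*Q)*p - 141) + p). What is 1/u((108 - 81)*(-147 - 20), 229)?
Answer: -236456381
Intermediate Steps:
u(Q, p) = 1/(-141 + p + Q*p²) (u(Q, p) = 1/(((Q*p)*p - 141) + p) = 1/((Q*p² - 141) + p) = 1/((-141 + Q*p²) + p) = 1/(-141 + p + Q*p²))
1/u((108 - 81)*(-147 - 20), 229) = 1/(1/(-141 + 229 + ((108 - 81)*(-147 - 20))*229²)) = 1/(1/(-141 + 229 + (27*(-167))*52441)) = 1/(1/(-141 + 229 - 4509*52441)) = 1/(1/(-141 + 229 - 236456469)) = 1/(1/(-236456381)) = 1/(-1/236456381) = -236456381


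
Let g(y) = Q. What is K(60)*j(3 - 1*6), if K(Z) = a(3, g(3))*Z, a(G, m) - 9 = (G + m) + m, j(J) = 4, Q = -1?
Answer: 2400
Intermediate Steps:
g(y) = -1
a(G, m) = 9 + G + 2*m (a(G, m) = 9 + ((G + m) + m) = 9 + (G + 2*m) = 9 + G + 2*m)
K(Z) = 10*Z (K(Z) = (9 + 3 + 2*(-1))*Z = (9 + 3 - 2)*Z = 10*Z)
K(60)*j(3 - 1*6) = (10*60)*4 = 600*4 = 2400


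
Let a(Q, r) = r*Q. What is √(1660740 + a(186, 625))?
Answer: √1776990 ≈ 1333.0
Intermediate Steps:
a(Q, r) = Q*r
√(1660740 + a(186, 625)) = √(1660740 + 186*625) = √(1660740 + 116250) = √1776990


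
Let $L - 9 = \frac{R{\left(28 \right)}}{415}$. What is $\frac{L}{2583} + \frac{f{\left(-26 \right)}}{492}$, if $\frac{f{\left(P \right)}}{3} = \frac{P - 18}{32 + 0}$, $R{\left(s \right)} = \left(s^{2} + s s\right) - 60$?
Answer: $- \frac{17117}{4900320} \approx -0.003493$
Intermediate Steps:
$R{\left(s \right)} = -60 + 2 s^{2}$ ($R{\left(s \right)} = \left(s^{2} + s^{2}\right) - 60 = 2 s^{2} - 60 = -60 + 2 s^{2}$)
$f{\left(P \right)} = - \frac{27}{16} + \frac{3 P}{32}$ ($f{\left(P \right)} = 3 \frac{P - 18}{32 + 0} = 3 \frac{-18 + P}{32} = 3 \left(-18 + P\right) \frac{1}{32} = 3 \left(- \frac{9}{16} + \frac{P}{32}\right) = - \frac{27}{16} + \frac{3 P}{32}$)
$L = \frac{5243}{415}$ ($L = 9 + \frac{-60 + 2 \cdot 28^{2}}{415} = 9 + \left(-60 + 2 \cdot 784\right) \frac{1}{415} = 9 + \left(-60 + 1568\right) \frac{1}{415} = 9 + 1508 \cdot \frac{1}{415} = 9 + \frac{1508}{415} = \frac{5243}{415} \approx 12.634$)
$\frac{L}{2583} + \frac{f{\left(-26 \right)}}{492} = \frac{5243}{415 \cdot 2583} + \frac{- \frac{27}{16} + \frac{3}{32} \left(-26\right)}{492} = \frac{5243}{415} \cdot \frac{1}{2583} + \left(- \frac{27}{16} - \frac{39}{16}\right) \frac{1}{492} = \frac{749}{153135} - \frac{11}{1312} = - \frac{17117}{4900320}$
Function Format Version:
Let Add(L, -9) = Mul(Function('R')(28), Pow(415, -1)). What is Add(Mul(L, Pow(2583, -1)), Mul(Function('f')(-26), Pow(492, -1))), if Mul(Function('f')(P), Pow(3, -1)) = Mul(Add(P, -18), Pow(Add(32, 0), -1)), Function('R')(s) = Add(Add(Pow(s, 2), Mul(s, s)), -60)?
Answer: Rational(-17117, 4900320) ≈ -0.0034930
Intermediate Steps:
Function('R')(s) = Add(-60, Mul(2, Pow(s, 2))) (Function('R')(s) = Add(Add(Pow(s, 2), Pow(s, 2)), -60) = Add(Mul(2, Pow(s, 2)), -60) = Add(-60, Mul(2, Pow(s, 2))))
Function('f')(P) = Add(Rational(-27, 16), Mul(Rational(3, 32), P)) (Function('f')(P) = Mul(3, Mul(Add(P, -18), Pow(Add(32, 0), -1))) = Mul(3, Mul(Add(-18, P), Pow(32, -1))) = Mul(3, Mul(Add(-18, P), Rational(1, 32))) = Mul(3, Add(Rational(-9, 16), Mul(Rational(1, 32), P))) = Add(Rational(-27, 16), Mul(Rational(3, 32), P)))
L = Rational(5243, 415) (L = Add(9, Mul(Add(-60, Mul(2, Pow(28, 2))), Pow(415, -1))) = Add(9, Mul(Add(-60, Mul(2, 784)), Rational(1, 415))) = Add(9, Mul(Add(-60, 1568), Rational(1, 415))) = Add(9, Mul(1508, Rational(1, 415))) = Add(9, Rational(1508, 415)) = Rational(5243, 415) ≈ 12.634)
Add(Mul(L, Pow(2583, -1)), Mul(Function('f')(-26), Pow(492, -1))) = Add(Mul(Rational(5243, 415), Pow(2583, -1)), Mul(Add(Rational(-27, 16), Mul(Rational(3, 32), -26)), Pow(492, -1))) = Add(Mul(Rational(5243, 415), Rational(1, 2583)), Mul(Add(Rational(-27, 16), Rational(-39, 16)), Rational(1, 492))) = Add(Rational(749, 153135), Mul(Rational(-33, 8), Rational(1, 492))) = Add(Rational(749, 153135), Rational(-11, 1312)) = Rational(-17117, 4900320)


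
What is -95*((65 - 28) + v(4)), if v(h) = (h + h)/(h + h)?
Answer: -3610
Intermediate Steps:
v(h) = 1 (v(h) = (2*h)/((2*h)) = (2*h)*(1/(2*h)) = 1)
-95*((65 - 28) + v(4)) = -95*((65 - 28) + 1) = -95*(37 + 1) = -95*38 = -3610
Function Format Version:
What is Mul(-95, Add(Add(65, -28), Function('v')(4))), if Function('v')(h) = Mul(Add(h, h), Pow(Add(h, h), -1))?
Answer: -3610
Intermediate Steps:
Function('v')(h) = 1 (Function('v')(h) = Mul(Mul(2, h), Pow(Mul(2, h), -1)) = Mul(Mul(2, h), Mul(Rational(1, 2), Pow(h, -1))) = 1)
Mul(-95, Add(Add(65, -28), Function('v')(4))) = Mul(-95, Add(Add(65, -28), 1)) = Mul(-95, Add(37, 1)) = Mul(-95, 38) = -3610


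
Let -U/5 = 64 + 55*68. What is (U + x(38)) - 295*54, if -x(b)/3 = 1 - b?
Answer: -34839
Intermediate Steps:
x(b) = -3 + 3*b (x(b) = -3*(1 - b) = -3 + 3*b)
U = -19020 (U = -5*(64 + 55*68) = -5*(64 + 3740) = -5*3804 = -19020)
(U + x(38)) - 295*54 = (-19020 + (-3 + 3*38)) - 295*54 = (-19020 + (-3 + 114)) - 15930 = (-19020 + 111) - 15930 = -18909 - 15930 = -34839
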